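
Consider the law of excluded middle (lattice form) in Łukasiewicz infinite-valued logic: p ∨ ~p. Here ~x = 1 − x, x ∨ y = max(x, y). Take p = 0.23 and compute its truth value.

~p = 1 − 0.23 = 0.77
p ∨ ~p = max(0.23, 0.77) = 0.77
(The value 0.77 < 1 shows this instance is not satisfied; not a Ł∞-tautology — its value is max(a, 1−a).)

0.77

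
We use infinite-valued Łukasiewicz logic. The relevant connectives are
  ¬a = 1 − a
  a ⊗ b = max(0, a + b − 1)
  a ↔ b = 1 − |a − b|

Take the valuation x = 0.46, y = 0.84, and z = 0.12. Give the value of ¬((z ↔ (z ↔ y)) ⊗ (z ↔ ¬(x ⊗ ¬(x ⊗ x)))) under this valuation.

z ↔ y = 1 − |0.12 − 0.84| = 1 − 0.72 = 0.28
z ↔ (z ↔ y) = 1 − |0.12 − 0.28| = 1 − 0.16 = 0.84
x ⊗ x = max(0, 0.46 + 0.46 − 1) = max(0, -0.08) = 0.00
¬(x ⊗ x) = 1 − 0.00 = 1.00
x ⊗ ¬(x ⊗ x) = max(0, 0.46 + 1.00 − 1) = max(0, 0.46) = 0.46
¬(x ⊗ ¬(x ⊗ x)) = 1 − 0.46 = 0.54
z ↔ ¬(x ⊗ ¬(x ⊗ x)) = 1 − |0.12 − 0.54| = 1 − 0.42 = 0.58
(z ↔ (z ↔ y)) ⊗ (z ↔ ¬(x ⊗ ¬(x ⊗ x))) = max(0, 0.84 + 0.58 − 1) = max(0, 0.42) = 0.42
¬((z ↔ (z ↔ y)) ⊗ (z ↔ ¬(x ⊗ ¬(x ⊗ x)))) = 1 − 0.42 = 0.58

0.58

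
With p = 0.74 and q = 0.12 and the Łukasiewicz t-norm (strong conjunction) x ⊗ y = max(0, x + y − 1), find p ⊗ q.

0.00

p ⊗ q = max(0, 0.74 + 0.12 − 1) = max(0, -0.14) = 0.00
For comparison, the Gödel (minimum) t-norm min(x, y) would give 0.12.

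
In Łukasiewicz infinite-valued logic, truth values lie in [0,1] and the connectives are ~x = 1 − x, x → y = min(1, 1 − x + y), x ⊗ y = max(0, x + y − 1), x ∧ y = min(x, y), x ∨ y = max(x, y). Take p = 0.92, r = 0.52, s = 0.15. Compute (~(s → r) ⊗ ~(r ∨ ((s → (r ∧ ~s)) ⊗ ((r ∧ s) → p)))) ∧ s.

s → r = min(1, 1 − 0.15 + 0.52) = min(1, 1.37) = 1.00
~(s → r) = 1 − 1.00 = 0.00
~s = 1 − 0.15 = 0.85
r ∧ ~s = min(0.52, 0.85) = 0.52
s → (r ∧ ~s) = min(1, 1 − 0.15 + 0.52) = min(1, 1.37) = 1.00
r ∧ s = min(0.52, 0.15) = 0.15
(r ∧ s) → p = min(1, 1 − 0.15 + 0.92) = min(1, 1.77) = 1.00
(s → (r ∧ ~s)) ⊗ ((r ∧ s) → p) = max(0, 1.00 + 1.00 − 1) = max(0, 1.00) = 1.00
r ∨ ((s → (r ∧ ~s)) ⊗ ((r ∧ s) → p)) = max(0.52, 1.00) = 1.00
~(r ∨ ((s → (r ∧ ~s)) ⊗ ((r ∧ s) → p))) = 1 − 1.00 = 0.00
~(s → r) ⊗ ~(r ∨ ((s → (r ∧ ~s)) ⊗ ((r ∧ s) → p))) = max(0, 0.00 + 0.00 − 1) = max(0, -1.00) = 0.00
(~(s → r) ⊗ ~(r ∨ ((s → (r ∧ ~s)) ⊗ ((r ∧ s) → p)))) ∧ s = min(0.00, 0.15) = 0.00

0.00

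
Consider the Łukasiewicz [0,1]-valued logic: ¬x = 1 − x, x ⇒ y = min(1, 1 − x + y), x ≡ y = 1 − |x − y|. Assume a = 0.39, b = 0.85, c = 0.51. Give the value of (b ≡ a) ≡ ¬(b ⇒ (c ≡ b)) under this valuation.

b ≡ a = 1 − |0.85 − 0.39| = 1 − 0.46 = 0.54
c ≡ b = 1 − |0.51 − 0.85| = 1 − 0.34 = 0.66
b ⇒ (c ≡ b) = min(1, 1 − 0.85 + 0.66) = min(1, 0.81) = 0.81
¬(b ⇒ (c ≡ b)) = 1 − 0.81 = 0.19
(b ≡ a) ≡ ¬(b ⇒ (c ≡ b)) = 1 − |0.54 − 0.19| = 1 − 0.35 = 0.65

0.65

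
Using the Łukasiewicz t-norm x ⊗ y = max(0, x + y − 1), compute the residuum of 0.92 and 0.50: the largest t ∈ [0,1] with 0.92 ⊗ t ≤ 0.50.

The residuum of the Łukasiewicz t-norm gives the supremum: min(1, 1 − 0.92 + 0.50).
1 − 0.92 + 0.50 = 0.58, so t = min(1, 0.58) = 0.58.
Check: 0.92 ⊗ 0.58 = max(0, 0.50) = 0.50 ≤ 0.50.

0.58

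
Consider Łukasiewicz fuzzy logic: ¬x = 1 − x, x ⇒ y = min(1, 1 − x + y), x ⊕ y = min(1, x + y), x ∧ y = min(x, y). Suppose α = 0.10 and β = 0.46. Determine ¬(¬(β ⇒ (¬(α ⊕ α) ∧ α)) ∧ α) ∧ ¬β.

0.54

α ⊕ α = min(1, 0.10 + 0.10) = min(1, 0.20) = 0.20
¬(α ⊕ α) = 1 − 0.20 = 0.80
¬(α ⊕ α) ∧ α = min(0.80, 0.10) = 0.10
β ⇒ (¬(α ⊕ α) ∧ α) = min(1, 1 − 0.46 + 0.10) = min(1, 0.64) = 0.64
¬(β ⇒ (¬(α ⊕ α) ∧ α)) = 1 − 0.64 = 0.36
¬(β ⇒ (¬(α ⊕ α) ∧ α)) ∧ α = min(0.36, 0.10) = 0.10
¬(¬(β ⇒ (¬(α ⊕ α) ∧ α)) ∧ α) = 1 − 0.10 = 0.90
¬β = 1 − 0.46 = 0.54
¬(¬(β ⇒ (¬(α ⊕ α) ∧ α)) ∧ α) ∧ ¬β = min(0.90, 0.54) = 0.54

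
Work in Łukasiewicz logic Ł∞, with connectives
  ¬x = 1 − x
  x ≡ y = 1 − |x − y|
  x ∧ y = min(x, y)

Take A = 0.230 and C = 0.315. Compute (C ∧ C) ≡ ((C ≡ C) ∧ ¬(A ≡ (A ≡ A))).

0.545

C ∧ C = min(0.315, 0.315) = 0.315
C ≡ C = 1 − |0.315 − 0.315| = 1 − 0.000 = 1.000
A ≡ A = 1 − |0.230 − 0.230| = 1 − 0.000 = 1.000
A ≡ (A ≡ A) = 1 − |0.230 − 1.000| = 1 − 0.770 = 0.230
¬(A ≡ (A ≡ A)) = 1 − 0.230 = 0.770
(C ≡ C) ∧ ¬(A ≡ (A ≡ A)) = min(1.000, 0.770) = 0.770
(C ∧ C) ≡ ((C ≡ C) ∧ ¬(A ≡ (A ≡ A))) = 1 − |0.315 − 0.770| = 1 − 0.455 = 0.545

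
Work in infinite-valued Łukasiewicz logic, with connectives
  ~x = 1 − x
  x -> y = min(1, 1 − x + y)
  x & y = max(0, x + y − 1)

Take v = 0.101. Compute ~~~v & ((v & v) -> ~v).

~v = 1 − 0.101 = 0.899
~~v = 1 − 0.899 = 0.101
~~~v = 1 − 0.101 = 0.899
v & v = max(0, 0.101 + 0.101 − 1) = max(0, -0.798) = 0.000
(v & v) -> ~v = min(1, 1 − 0.000 + 0.899) = min(1, 1.899) = 1.000
~~~v & ((v & v) -> ~v) = max(0, 0.899 + 1.000 − 1) = max(0, 0.899) = 0.899

0.899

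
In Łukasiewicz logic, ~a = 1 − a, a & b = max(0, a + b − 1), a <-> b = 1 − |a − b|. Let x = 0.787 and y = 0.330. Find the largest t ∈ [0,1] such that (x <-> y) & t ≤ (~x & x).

0.457

x <-> y = 1 − |0.787 − 0.330| = 1 − 0.457 = 0.543
So the left factor is x <-> y = 0.543.
~x = 1 − 0.787 = 0.213
~x & x = max(0, 0.213 + 0.787 − 1) = max(0, 0.000) = 0.000
So the right-hand bound is ~x & x = 0.000.
The residuum of the Łukasiewicz t-norm gives the supremum: min(1, 1 − 0.543 + 0.000).
1 − 0.543 + 0.000 = 0.457, so t = min(1, 0.457) = 0.457.
Check: 0.543 & 0.457 = max(0, 0.000) = 0.000 ≤ 0.000.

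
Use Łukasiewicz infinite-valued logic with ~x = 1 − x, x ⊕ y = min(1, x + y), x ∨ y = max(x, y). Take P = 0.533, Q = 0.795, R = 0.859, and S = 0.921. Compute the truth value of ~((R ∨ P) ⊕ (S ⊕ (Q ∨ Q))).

0.000

R ∨ P = max(0.859, 0.533) = 0.859
Q ∨ Q = max(0.795, 0.795) = 0.795
S ⊕ (Q ∨ Q) = min(1, 0.921 + 0.795) = min(1, 1.716) = 1.000
(R ∨ P) ⊕ (S ⊕ (Q ∨ Q)) = min(1, 0.859 + 1.000) = min(1, 1.859) = 1.000
~((R ∨ P) ⊕ (S ⊕ (Q ∨ Q))) = 1 − 1.000 = 0.000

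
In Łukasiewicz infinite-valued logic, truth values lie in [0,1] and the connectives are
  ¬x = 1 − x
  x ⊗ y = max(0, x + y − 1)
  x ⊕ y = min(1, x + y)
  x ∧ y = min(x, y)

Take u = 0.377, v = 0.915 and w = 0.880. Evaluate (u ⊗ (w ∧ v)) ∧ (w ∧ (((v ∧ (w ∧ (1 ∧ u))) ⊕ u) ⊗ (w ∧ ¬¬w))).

0.257

w ∧ v = min(0.880, 0.915) = 0.880
u ⊗ (w ∧ v) = max(0, 0.377 + 0.880 − 1) = max(0, 0.257) = 0.257
1 ∧ u = min(1.000, 0.377) = 0.377
w ∧ (1 ∧ u) = min(0.880, 0.377) = 0.377
v ∧ (w ∧ (1 ∧ u)) = min(0.915, 0.377) = 0.377
(v ∧ (w ∧ (1 ∧ u))) ⊕ u = min(1, 0.377 + 0.377) = min(1, 0.754) = 0.754
¬w = 1 − 0.880 = 0.120
¬¬w = 1 − 0.120 = 0.880
w ∧ ¬¬w = min(0.880, 0.880) = 0.880
((v ∧ (w ∧ (1 ∧ u))) ⊕ u) ⊗ (w ∧ ¬¬w) = max(0, 0.754 + 0.880 − 1) = max(0, 0.634) = 0.634
w ∧ (((v ∧ (w ∧ (1 ∧ u))) ⊕ u) ⊗ (w ∧ ¬¬w)) = min(0.880, 0.634) = 0.634
(u ⊗ (w ∧ v)) ∧ (w ∧ (((v ∧ (w ∧ (1 ∧ u))) ⊕ u) ⊗ (w ∧ ¬¬w))) = min(0.257, 0.634) = 0.257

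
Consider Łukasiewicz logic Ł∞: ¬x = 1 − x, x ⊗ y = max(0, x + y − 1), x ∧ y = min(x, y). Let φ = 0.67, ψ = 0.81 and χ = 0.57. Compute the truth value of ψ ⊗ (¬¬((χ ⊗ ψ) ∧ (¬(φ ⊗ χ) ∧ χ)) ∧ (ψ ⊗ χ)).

0.19

χ ⊗ ψ = max(0, 0.57 + 0.81 − 1) = max(0, 0.38) = 0.38
φ ⊗ χ = max(0, 0.67 + 0.57 − 1) = max(0, 0.24) = 0.24
¬(φ ⊗ χ) = 1 − 0.24 = 0.76
¬(φ ⊗ χ) ∧ χ = min(0.76, 0.57) = 0.57
(χ ⊗ ψ) ∧ (¬(φ ⊗ χ) ∧ χ) = min(0.38, 0.57) = 0.38
¬((χ ⊗ ψ) ∧ (¬(φ ⊗ χ) ∧ χ)) = 1 − 0.38 = 0.62
¬¬((χ ⊗ ψ) ∧ (¬(φ ⊗ χ) ∧ χ)) = 1 − 0.62 = 0.38
ψ ⊗ χ = max(0, 0.81 + 0.57 − 1) = max(0, 0.38) = 0.38
¬¬((χ ⊗ ψ) ∧ (¬(φ ⊗ χ) ∧ χ)) ∧ (ψ ⊗ χ) = min(0.38, 0.38) = 0.38
ψ ⊗ (¬¬((χ ⊗ ψ) ∧ (¬(φ ⊗ χ) ∧ χ)) ∧ (ψ ⊗ χ)) = max(0, 0.81 + 0.38 − 1) = max(0, 0.19) = 0.19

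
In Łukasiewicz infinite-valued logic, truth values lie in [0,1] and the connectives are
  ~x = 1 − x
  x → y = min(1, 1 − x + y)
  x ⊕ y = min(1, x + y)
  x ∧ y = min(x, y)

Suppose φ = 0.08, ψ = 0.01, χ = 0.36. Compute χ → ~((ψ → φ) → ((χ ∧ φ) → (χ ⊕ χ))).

0.64

ψ → φ = min(1, 1 − 0.01 + 0.08) = min(1, 1.07) = 1.00
χ ∧ φ = min(0.36, 0.08) = 0.08
χ ⊕ χ = min(1, 0.36 + 0.36) = min(1, 0.72) = 0.72
(χ ∧ φ) → (χ ⊕ χ) = min(1, 1 − 0.08 + 0.72) = min(1, 1.64) = 1.00
(ψ → φ) → ((χ ∧ φ) → (χ ⊕ χ)) = min(1, 1 − 1.00 + 1.00) = min(1, 1.00) = 1.00
~((ψ → φ) → ((χ ∧ φ) → (χ ⊕ χ))) = 1 − 1.00 = 0.00
χ → ~((ψ → φ) → ((χ ∧ φ) → (χ ⊕ χ))) = min(1, 1 − 0.36 + 0.00) = min(1, 0.64) = 0.64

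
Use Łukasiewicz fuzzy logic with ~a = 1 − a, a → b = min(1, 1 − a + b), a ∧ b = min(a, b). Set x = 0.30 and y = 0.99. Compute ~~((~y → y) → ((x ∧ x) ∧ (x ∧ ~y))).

~y = 1 − 0.99 = 0.01
~y → y = min(1, 1 − 0.01 + 0.99) = min(1, 1.98) = 1.00
x ∧ x = min(0.30, 0.30) = 0.30
x ∧ ~y = min(0.30, 0.01) = 0.01
(x ∧ x) ∧ (x ∧ ~y) = min(0.30, 0.01) = 0.01
(~y → y) → ((x ∧ x) ∧ (x ∧ ~y)) = min(1, 1 − 1.00 + 0.01) = min(1, 0.01) = 0.01
~((~y → y) → ((x ∧ x) ∧ (x ∧ ~y))) = 1 − 0.01 = 0.99
~~((~y → y) → ((x ∧ x) ∧ (x ∧ ~y))) = 1 − 0.99 = 0.01

0.01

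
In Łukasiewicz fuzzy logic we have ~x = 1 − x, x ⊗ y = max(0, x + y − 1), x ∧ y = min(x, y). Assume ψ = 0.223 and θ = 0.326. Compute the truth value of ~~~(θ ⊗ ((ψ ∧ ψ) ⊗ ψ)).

1.000

ψ ∧ ψ = min(0.223, 0.223) = 0.223
(ψ ∧ ψ) ⊗ ψ = max(0, 0.223 + 0.223 − 1) = max(0, -0.554) = 0.000
θ ⊗ ((ψ ∧ ψ) ⊗ ψ) = max(0, 0.326 + 0.000 − 1) = max(0, -0.674) = 0.000
~(θ ⊗ ((ψ ∧ ψ) ⊗ ψ)) = 1 − 0.000 = 1.000
~~(θ ⊗ ((ψ ∧ ψ) ⊗ ψ)) = 1 − 1.000 = 0.000
~~~(θ ⊗ ((ψ ∧ ψ) ⊗ ψ)) = 1 − 0.000 = 1.000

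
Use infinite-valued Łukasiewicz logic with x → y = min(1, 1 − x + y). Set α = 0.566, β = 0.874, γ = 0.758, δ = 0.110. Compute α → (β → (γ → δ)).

0.912

γ → δ = min(1, 1 − 0.758 + 0.110) = min(1, 0.352) = 0.352
β → (γ → δ) = min(1, 1 − 0.874 + 0.352) = min(1, 0.478) = 0.478
α → (β → (γ → δ)) = min(1, 1 − 0.566 + 0.478) = min(1, 0.912) = 0.912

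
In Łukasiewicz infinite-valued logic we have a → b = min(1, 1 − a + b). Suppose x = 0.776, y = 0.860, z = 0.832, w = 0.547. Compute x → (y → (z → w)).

1.000

z → w = min(1, 1 − 0.832 + 0.547) = min(1, 0.715) = 0.715
y → (z → w) = min(1, 1 − 0.860 + 0.715) = min(1, 0.855) = 0.855
x → (y → (z → w)) = min(1, 1 − 0.776 + 0.855) = min(1, 1.079) = 1.000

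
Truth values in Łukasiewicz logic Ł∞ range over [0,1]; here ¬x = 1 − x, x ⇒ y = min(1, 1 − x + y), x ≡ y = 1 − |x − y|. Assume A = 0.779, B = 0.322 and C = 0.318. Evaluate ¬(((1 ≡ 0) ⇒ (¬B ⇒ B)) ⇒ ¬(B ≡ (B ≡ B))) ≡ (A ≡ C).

0.783

1 ≡ 0 = 1 − |1.000 − 0.000| = 1 − 1.000 = 0.000
¬B = 1 − 0.322 = 0.678
¬B ⇒ B = min(1, 1 − 0.678 + 0.322) = min(1, 0.644) = 0.644
(1 ≡ 0) ⇒ (¬B ⇒ B) = min(1, 1 − 0.000 + 0.644) = min(1, 1.644) = 1.000
B ≡ B = 1 − |0.322 − 0.322| = 1 − 0.000 = 1.000
B ≡ (B ≡ B) = 1 − |0.322 − 1.000| = 1 − 0.678 = 0.322
¬(B ≡ (B ≡ B)) = 1 − 0.322 = 0.678
((1 ≡ 0) ⇒ (¬B ⇒ B)) ⇒ ¬(B ≡ (B ≡ B)) = min(1, 1 − 1.000 + 0.678) = min(1, 0.678) = 0.678
¬(((1 ≡ 0) ⇒ (¬B ⇒ B)) ⇒ ¬(B ≡ (B ≡ B))) = 1 − 0.678 = 0.322
A ≡ C = 1 − |0.779 − 0.318| = 1 − 0.461 = 0.539
¬(((1 ≡ 0) ⇒ (¬B ⇒ B)) ⇒ ¬(B ≡ (B ≡ B))) ≡ (A ≡ C) = 1 − |0.322 − 0.539| = 1 − 0.217 = 0.783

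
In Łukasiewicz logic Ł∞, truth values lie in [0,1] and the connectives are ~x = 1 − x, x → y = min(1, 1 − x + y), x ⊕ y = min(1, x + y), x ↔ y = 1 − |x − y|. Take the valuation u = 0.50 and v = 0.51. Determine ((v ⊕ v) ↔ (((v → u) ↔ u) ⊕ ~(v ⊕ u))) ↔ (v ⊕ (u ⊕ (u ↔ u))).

0.51

v ⊕ v = min(1, 0.51 + 0.51) = min(1, 1.02) = 1.00
v → u = min(1, 1 − 0.51 + 0.50) = min(1, 0.99) = 0.99
(v → u) ↔ u = 1 − |0.99 − 0.50| = 1 − 0.49 = 0.51
v ⊕ u = min(1, 0.51 + 0.50) = min(1, 1.01) = 1.00
~(v ⊕ u) = 1 − 1.00 = 0.00
((v → u) ↔ u) ⊕ ~(v ⊕ u) = min(1, 0.51 + 0.00) = min(1, 0.51) = 0.51
(v ⊕ v) ↔ (((v → u) ↔ u) ⊕ ~(v ⊕ u)) = 1 − |1.00 − 0.51| = 1 − 0.49 = 0.51
u ↔ u = 1 − |0.50 − 0.50| = 1 − 0.00 = 1.00
u ⊕ (u ↔ u) = min(1, 0.50 + 1.00) = min(1, 1.50) = 1.00
v ⊕ (u ⊕ (u ↔ u)) = min(1, 0.51 + 1.00) = min(1, 1.51) = 1.00
((v ⊕ v) ↔ (((v → u) ↔ u) ⊕ ~(v ⊕ u))) ↔ (v ⊕ (u ⊕ (u ↔ u))) = 1 − |0.51 − 1.00| = 1 − 0.49 = 0.51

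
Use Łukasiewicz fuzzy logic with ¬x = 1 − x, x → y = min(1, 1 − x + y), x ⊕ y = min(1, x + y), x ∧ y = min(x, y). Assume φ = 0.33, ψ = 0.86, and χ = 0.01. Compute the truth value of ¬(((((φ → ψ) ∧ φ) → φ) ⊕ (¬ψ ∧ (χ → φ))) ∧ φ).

φ → ψ = min(1, 1 − 0.33 + 0.86) = min(1, 1.53) = 1.00
(φ → ψ) ∧ φ = min(1.00, 0.33) = 0.33
((φ → ψ) ∧ φ) → φ = min(1, 1 − 0.33 + 0.33) = min(1, 1.00) = 1.00
¬ψ = 1 − 0.86 = 0.14
χ → φ = min(1, 1 − 0.01 + 0.33) = min(1, 1.32) = 1.00
¬ψ ∧ (χ → φ) = min(0.14, 1.00) = 0.14
(((φ → ψ) ∧ φ) → φ) ⊕ (¬ψ ∧ (χ → φ)) = min(1, 1.00 + 0.14) = min(1, 1.14) = 1.00
((((φ → ψ) ∧ φ) → φ) ⊕ (¬ψ ∧ (χ → φ))) ∧ φ = min(1.00, 0.33) = 0.33
¬(((((φ → ψ) ∧ φ) → φ) ⊕ (¬ψ ∧ (χ → φ))) ∧ φ) = 1 − 0.33 = 0.67

0.67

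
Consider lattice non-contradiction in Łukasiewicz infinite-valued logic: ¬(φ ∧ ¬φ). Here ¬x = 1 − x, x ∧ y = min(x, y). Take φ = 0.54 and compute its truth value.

0.54

¬φ = 1 − 0.54 = 0.46
φ ∧ ¬φ = min(0.54, 0.46) = 0.46
¬(φ ∧ ¬φ) = 1 − 0.46 = 0.54
(The value 0.54 < 1 shows this instance is not satisfied; not a Ł∞-tautology — its value is 1 − min(a, 1−a).)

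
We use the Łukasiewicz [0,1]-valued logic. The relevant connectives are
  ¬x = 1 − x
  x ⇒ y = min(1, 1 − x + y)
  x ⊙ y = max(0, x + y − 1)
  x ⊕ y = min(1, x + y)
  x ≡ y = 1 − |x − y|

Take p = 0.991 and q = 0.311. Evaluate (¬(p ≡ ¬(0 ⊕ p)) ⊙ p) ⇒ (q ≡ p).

0 ⊕ p = min(1, 0.000 + 0.991) = min(1, 0.991) = 0.991
¬(0 ⊕ p) = 1 − 0.991 = 0.009
p ≡ ¬(0 ⊕ p) = 1 − |0.991 − 0.009| = 1 − 0.982 = 0.018
¬(p ≡ ¬(0 ⊕ p)) = 1 − 0.018 = 0.982
¬(p ≡ ¬(0 ⊕ p)) ⊙ p = max(0, 0.982 + 0.991 − 1) = max(0, 0.973) = 0.973
q ≡ p = 1 − |0.311 − 0.991| = 1 − 0.680 = 0.320
(¬(p ≡ ¬(0 ⊕ p)) ⊙ p) ⇒ (q ≡ p) = min(1, 1 − 0.973 + 0.320) = min(1, 0.347) = 0.347

0.347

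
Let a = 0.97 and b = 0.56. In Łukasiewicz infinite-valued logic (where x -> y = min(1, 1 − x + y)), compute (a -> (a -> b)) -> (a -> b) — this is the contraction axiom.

a -> b = min(1, 1 − 0.97 + 0.56) = min(1, 0.59) = 0.59
a -> (a -> b) = min(1, 1 − 0.97 + 0.59) = min(1, 0.62) = 0.62
(a -> (a -> b)) -> (a -> b) = min(1, 1 − 0.62 + 0.59) = min(1, 0.97) = 0.97
(The value 0.97 < 1 shows this instance is not satisfied; fails in Ł∞ (the t-norm is not idempotent).)

0.97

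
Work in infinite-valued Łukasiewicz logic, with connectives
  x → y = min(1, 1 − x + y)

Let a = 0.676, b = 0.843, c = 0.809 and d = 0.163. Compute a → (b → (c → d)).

c → d = min(1, 1 − 0.809 + 0.163) = min(1, 0.354) = 0.354
b → (c → d) = min(1, 1 − 0.843 + 0.354) = min(1, 0.511) = 0.511
a → (b → (c → d)) = min(1, 1 − 0.676 + 0.511) = min(1, 0.835) = 0.835

0.835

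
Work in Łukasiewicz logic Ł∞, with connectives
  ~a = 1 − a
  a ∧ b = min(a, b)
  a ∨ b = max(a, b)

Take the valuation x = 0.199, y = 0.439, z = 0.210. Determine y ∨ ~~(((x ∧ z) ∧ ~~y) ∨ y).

0.439

x ∧ z = min(0.199, 0.210) = 0.199
~y = 1 − 0.439 = 0.561
~~y = 1 − 0.561 = 0.439
(x ∧ z) ∧ ~~y = min(0.199, 0.439) = 0.199
((x ∧ z) ∧ ~~y) ∨ y = max(0.199, 0.439) = 0.439
~(((x ∧ z) ∧ ~~y) ∨ y) = 1 − 0.439 = 0.561
~~(((x ∧ z) ∧ ~~y) ∨ y) = 1 − 0.561 = 0.439
y ∨ ~~(((x ∧ z) ∧ ~~y) ∨ y) = max(0.439, 0.439) = 0.439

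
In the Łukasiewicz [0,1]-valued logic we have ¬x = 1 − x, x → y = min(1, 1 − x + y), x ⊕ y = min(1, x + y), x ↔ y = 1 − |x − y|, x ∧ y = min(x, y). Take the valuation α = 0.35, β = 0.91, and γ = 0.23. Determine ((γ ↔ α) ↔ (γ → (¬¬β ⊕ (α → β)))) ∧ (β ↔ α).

0.44

γ ↔ α = 1 − |0.23 − 0.35| = 1 − 0.12 = 0.88
¬β = 1 − 0.91 = 0.09
¬¬β = 1 − 0.09 = 0.91
α → β = min(1, 1 − 0.35 + 0.91) = min(1, 1.56) = 1.00
¬¬β ⊕ (α → β) = min(1, 0.91 + 1.00) = min(1, 1.91) = 1.00
γ → (¬¬β ⊕ (α → β)) = min(1, 1 − 0.23 + 1.00) = min(1, 1.77) = 1.00
(γ ↔ α) ↔ (γ → (¬¬β ⊕ (α → β))) = 1 − |0.88 − 1.00| = 1 − 0.12 = 0.88
β ↔ α = 1 − |0.91 − 0.35| = 1 − 0.56 = 0.44
((γ ↔ α) ↔ (γ → (¬¬β ⊕ (α → β)))) ∧ (β ↔ α) = min(0.88, 0.44) = 0.44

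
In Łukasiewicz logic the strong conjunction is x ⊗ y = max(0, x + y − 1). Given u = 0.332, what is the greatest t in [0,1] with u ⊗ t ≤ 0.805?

The residuum of the Łukasiewicz t-norm gives the supremum: min(1, 1 − 0.332 + 0.805).
1 − 0.332 + 0.805 = 1.473, so t = min(1, 1.473) = 1.000.
Check: 0.332 ⊗ 1.000 = max(0, 0.332) = 0.332 ≤ 0.805.

1.000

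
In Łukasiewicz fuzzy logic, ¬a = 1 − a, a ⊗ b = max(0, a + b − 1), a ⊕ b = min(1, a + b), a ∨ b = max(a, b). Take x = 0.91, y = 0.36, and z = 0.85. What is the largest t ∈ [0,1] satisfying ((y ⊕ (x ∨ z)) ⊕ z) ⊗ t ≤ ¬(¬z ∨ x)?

x ∨ z = max(0.91, 0.85) = 0.91
y ⊕ (x ∨ z) = min(1, 0.36 + 0.91) = min(1, 1.27) = 1.00
(y ⊕ (x ∨ z)) ⊕ z = min(1, 1.00 + 0.85) = min(1, 1.85) = 1.00
So the left factor is (y ⊕ (x ∨ z)) ⊕ z = 1.00.
¬z = 1 − 0.85 = 0.15
¬z ∨ x = max(0.15, 0.91) = 0.91
¬(¬z ∨ x) = 1 − 0.91 = 0.09
So the right-hand bound is ¬(¬z ∨ x) = 0.09.
The residuum of the Łukasiewicz t-norm gives the supremum: min(1, 1 − 1.00 + 0.09).
1 − 1.00 + 0.09 = 0.09, so t = min(1, 0.09) = 0.09.
Check: 1.00 ⊗ 0.09 = max(0, 0.09) = 0.09 ≤ 0.09.

0.09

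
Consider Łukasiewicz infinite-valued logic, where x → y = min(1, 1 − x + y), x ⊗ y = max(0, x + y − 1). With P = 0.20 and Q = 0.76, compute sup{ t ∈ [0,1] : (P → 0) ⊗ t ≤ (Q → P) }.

P → 0 = min(1, 1 − 0.20 + 0.00) = min(1, 0.80) = 0.80
So the left factor is P → 0 = 0.80.
Q → P = min(1, 1 − 0.76 + 0.20) = min(1, 0.44) = 0.44
So the right-hand bound is Q → P = 0.44.
The residuum of the Łukasiewicz t-norm gives the supremum: min(1, 1 − 0.80 + 0.44).
1 − 0.80 + 0.44 = 0.64, so t = min(1, 0.64) = 0.64.
Check: 0.80 ⊗ 0.64 = max(0, 0.44) = 0.44 ≤ 0.44.

0.64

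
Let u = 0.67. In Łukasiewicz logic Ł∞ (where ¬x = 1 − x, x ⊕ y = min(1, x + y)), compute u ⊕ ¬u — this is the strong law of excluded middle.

¬u = 1 − 0.67 = 0.33
u ⊕ ¬u = min(1, 0.67 + 0.33) = min(1, 1.00) = 1.00
(As expected: always 1 in Ł∞ since a ⊕ (1−a) = 1.)

1.00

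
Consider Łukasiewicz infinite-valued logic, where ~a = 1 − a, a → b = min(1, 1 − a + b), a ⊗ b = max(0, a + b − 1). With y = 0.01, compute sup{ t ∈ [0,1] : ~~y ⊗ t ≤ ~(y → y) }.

0.99

~y = 1 − 0.01 = 0.99
~~y = 1 − 0.99 = 0.01
So the left factor is ~~y = 0.01.
y → y = min(1, 1 − 0.01 + 0.01) = min(1, 1.00) = 1.00
~(y → y) = 1 − 1.00 = 0.00
So the right-hand bound is ~(y → y) = 0.00.
The residuum of the Łukasiewicz t-norm gives the supremum: min(1, 1 − 0.01 + 0.00).
1 − 0.01 + 0.00 = 0.99, so t = min(1, 0.99) = 0.99.
Check: 0.01 ⊗ 0.99 = max(0, 0.00) = 0.00 ≤ 0.00.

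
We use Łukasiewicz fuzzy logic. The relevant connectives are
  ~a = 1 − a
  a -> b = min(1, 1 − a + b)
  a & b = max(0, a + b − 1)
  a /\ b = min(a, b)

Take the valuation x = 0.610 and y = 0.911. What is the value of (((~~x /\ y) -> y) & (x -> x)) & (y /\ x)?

0.610

~x = 1 − 0.610 = 0.390
~~x = 1 − 0.390 = 0.610
~~x /\ y = min(0.610, 0.911) = 0.610
(~~x /\ y) -> y = min(1, 1 − 0.610 + 0.911) = min(1, 1.301) = 1.000
x -> x = min(1, 1 − 0.610 + 0.610) = min(1, 1.000) = 1.000
((~~x /\ y) -> y) & (x -> x) = max(0, 1.000 + 1.000 − 1) = max(0, 1.000) = 1.000
y /\ x = min(0.911, 0.610) = 0.610
(((~~x /\ y) -> y) & (x -> x)) & (y /\ x) = max(0, 1.000 + 0.610 − 1) = max(0, 0.610) = 0.610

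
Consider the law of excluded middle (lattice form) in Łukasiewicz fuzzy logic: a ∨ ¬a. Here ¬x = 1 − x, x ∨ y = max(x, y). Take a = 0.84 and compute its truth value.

¬a = 1 − 0.84 = 0.16
a ∨ ¬a = max(0.84, 0.16) = 0.84
(The value 0.84 < 1 shows this instance is not satisfied; not a Ł∞-tautology — its value is max(a, 1−a).)

0.84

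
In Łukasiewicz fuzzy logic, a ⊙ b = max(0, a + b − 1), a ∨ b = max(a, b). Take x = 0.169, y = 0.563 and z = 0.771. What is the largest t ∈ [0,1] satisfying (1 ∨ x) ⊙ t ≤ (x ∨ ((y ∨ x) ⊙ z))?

1 ∨ x = max(1.000, 0.169) = 1.000
So the left factor is 1 ∨ x = 1.000.
y ∨ x = max(0.563, 0.169) = 0.563
(y ∨ x) ⊙ z = max(0, 0.563 + 0.771 − 1) = max(0, 0.334) = 0.334
x ∨ ((y ∨ x) ⊙ z) = max(0.169, 0.334) = 0.334
So the right-hand bound is x ∨ ((y ∨ x) ⊙ z) = 0.334.
The residuum of the Łukasiewicz t-norm gives the supremum: min(1, 1 − 1.000 + 0.334).
1 − 1.000 + 0.334 = 0.334, so t = min(1, 0.334) = 0.334.
Check: 1.000 ⊙ 0.334 = max(0, 0.334) = 0.334 ≤ 0.334.

0.334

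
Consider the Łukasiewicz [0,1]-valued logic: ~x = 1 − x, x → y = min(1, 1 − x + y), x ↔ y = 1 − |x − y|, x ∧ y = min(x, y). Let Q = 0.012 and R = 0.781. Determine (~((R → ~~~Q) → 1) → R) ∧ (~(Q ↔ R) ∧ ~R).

~Q = 1 − 0.012 = 0.988
~~Q = 1 − 0.988 = 0.012
~~~Q = 1 − 0.012 = 0.988
R → ~~~Q = min(1, 1 − 0.781 + 0.988) = min(1, 1.207) = 1.000
(R → ~~~Q) → 1 = min(1, 1 − 1.000 + 1.000) = min(1, 1.000) = 1.000
~((R → ~~~Q) → 1) = 1 − 1.000 = 0.000
~((R → ~~~Q) → 1) → R = min(1, 1 − 0.000 + 0.781) = min(1, 1.781) = 1.000
Q ↔ R = 1 − |0.012 − 0.781| = 1 − 0.769 = 0.231
~(Q ↔ R) = 1 − 0.231 = 0.769
~R = 1 − 0.781 = 0.219
~(Q ↔ R) ∧ ~R = min(0.769, 0.219) = 0.219
(~((R → ~~~Q) → 1) → R) ∧ (~(Q ↔ R) ∧ ~R) = min(1.000, 0.219) = 0.219

0.219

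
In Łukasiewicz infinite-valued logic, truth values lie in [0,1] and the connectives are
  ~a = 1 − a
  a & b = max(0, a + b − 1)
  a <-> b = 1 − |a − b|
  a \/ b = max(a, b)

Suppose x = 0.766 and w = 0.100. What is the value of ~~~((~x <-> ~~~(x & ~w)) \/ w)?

~x = 1 − 0.766 = 0.234
~w = 1 − 0.100 = 0.900
x & ~w = max(0, 0.766 + 0.900 − 1) = max(0, 0.666) = 0.666
~(x & ~w) = 1 − 0.666 = 0.334
~~(x & ~w) = 1 − 0.334 = 0.666
~~~(x & ~w) = 1 − 0.666 = 0.334
~x <-> ~~~(x & ~w) = 1 − |0.234 − 0.334| = 1 − 0.100 = 0.900
(~x <-> ~~~(x & ~w)) \/ w = max(0.900, 0.100) = 0.900
~((~x <-> ~~~(x & ~w)) \/ w) = 1 − 0.900 = 0.100
~~((~x <-> ~~~(x & ~w)) \/ w) = 1 − 0.100 = 0.900
~~~((~x <-> ~~~(x & ~w)) \/ w) = 1 − 0.900 = 0.100

0.100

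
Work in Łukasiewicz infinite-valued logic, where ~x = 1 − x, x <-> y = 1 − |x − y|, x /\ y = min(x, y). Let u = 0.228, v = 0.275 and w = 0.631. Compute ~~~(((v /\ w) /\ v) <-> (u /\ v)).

v /\ w = min(0.275, 0.631) = 0.275
(v /\ w) /\ v = min(0.275, 0.275) = 0.275
u /\ v = min(0.228, 0.275) = 0.228
((v /\ w) /\ v) <-> (u /\ v) = 1 − |0.275 − 0.228| = 1 − 0.047 = 0.953
~(((v /\ w) /\ v) <-> (u /\ v)) = 1 − 0.953 = 0.047
~~(((v /\ w) /\ v) <-> (u /\ v)) = 1 − 0.047 = 0.953
~~~(((v /\ w) /\ v) <-> (u /\ v)) = 1 − 0.953 = 0.047

0.047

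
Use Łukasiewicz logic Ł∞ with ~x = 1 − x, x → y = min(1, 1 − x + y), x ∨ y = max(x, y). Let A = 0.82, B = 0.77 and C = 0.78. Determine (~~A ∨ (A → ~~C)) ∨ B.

~A = 1 − 0.82 = 0.18
~~A = 1 − 0.18 = 0.82
~C = 1 − 0.78 = 0.22
~~C = 1 − 0.22 = 0.78
A → ~~C = min(1, 1 − 0.82 + 0.78) = min(1, 0.96) = 0.96
~~A ∨ (A → ~~C) = max(0.82, 0.96) = 0.96
(~~A ∨ (A → ~~C)) ∨ B = max(0.96, 0.77) = 0.96

0.96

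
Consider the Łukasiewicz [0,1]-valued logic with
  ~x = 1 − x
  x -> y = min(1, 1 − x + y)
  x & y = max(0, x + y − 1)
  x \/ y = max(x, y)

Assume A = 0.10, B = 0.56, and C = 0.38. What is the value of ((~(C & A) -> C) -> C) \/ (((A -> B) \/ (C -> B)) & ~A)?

C & A = max(0, 0.38 + 0.10 − 1) = max(0, -0.52) = 0.00
~(C & A) = 1 − 0.00 = 1.00
~(C & A) -> C = min(1, 1 − 1.00 + 0.38) = min(1, 0.38) = 0.38
(~(C & A) -> C) -> C = min(1, 1 − 0.38 + 0.38) = min(1, 1.00) = 1.00
A -> B = min(1, 1 − 0.10 + 0.56) = min(1, 1.46) = 1.00
C -> B = min(1, 1 − 0.38 + 0.56) = min(1, 1.18) = 1.00
(A -> B) \/ (C -> B) = max(1.00, 1.00) = 1.00
~A = 1 − 0.10 = 0.90
((A -> B) \/ (C -> B)) & ~A = max(0, 1.00 + 0.90 − 1) = max(0, 0.90) = 0.90
((~(C & A) -> C) -> C) \/ (((A -> B) \/ (C -> B)) & ~A) = max(1.00, 0.90) = 1.00

1.00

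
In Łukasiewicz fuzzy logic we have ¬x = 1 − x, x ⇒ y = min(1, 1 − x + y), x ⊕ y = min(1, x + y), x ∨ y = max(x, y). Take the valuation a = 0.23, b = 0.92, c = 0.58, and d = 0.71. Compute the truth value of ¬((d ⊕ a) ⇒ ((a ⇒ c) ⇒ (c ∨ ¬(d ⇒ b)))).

0.36

d ⊕ a = min(1, 0.71 + 0.23) = min(1, 0.94) = 0.94
a ⇒ c = min(1, 1 − 0.23 + 0.58) = min(1, 1.35) = 1.00
d ⇒ b = min(1, 1 − 0.71 + 0.92) = min(1, 1.21) = 1.00
¬(d ⇒ b) = 1 − 1.00 = 0.00
c ∨ ¬(d ⇒ b) = max(0.58, 0.00) = 0.58
(a ⇒ c) ⇒ (c ∨ ¬(d ⇒ b)) = min(1, 1 − 1.00 + 0.58) = min(1, 0.58) = 0.58
(d ⊕ a) ⇒ ((a ⇒ c) ⇒ (c ∨ ¬(d ⇒ b))) = min(1, 1 − 0.94 + 0.58) = min(1, 0.64) = 0.64
¬((d ⊕ a) ⇒ ((a ⇒ c) ⇒ (c ∨ ¬(d ⇒ b)))) = 1 − 0.64 = 0.36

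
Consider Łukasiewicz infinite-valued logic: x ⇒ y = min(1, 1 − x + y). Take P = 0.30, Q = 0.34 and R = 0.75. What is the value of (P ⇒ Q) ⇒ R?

0.75

P ⇒ Q = min(1, 1 − 0.30 + 0.34) = min(1, 1.04) = 1.00
(P ⇒ Q) ⇒ R = min(1, 1 − 1.00 + 0.75) = min(1, 0.75) = 0.75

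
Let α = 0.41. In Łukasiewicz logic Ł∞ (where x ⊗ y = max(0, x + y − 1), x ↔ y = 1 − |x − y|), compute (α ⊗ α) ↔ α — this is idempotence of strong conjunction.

0.59

α ⊗ α = max(0, 0.41 + 0.41 − 1) = max(0, -0.18) = 0.00
(α ⊗ α) ↔ α = 1 − |0.00 − 0.41| = 1 − 0.41 = 0.59
(The value 0.59 < 1 shows this instance is not satisfied; fails in Ł∞ since a ⊗ a = max(0, 2a−1) ≠ a in general.)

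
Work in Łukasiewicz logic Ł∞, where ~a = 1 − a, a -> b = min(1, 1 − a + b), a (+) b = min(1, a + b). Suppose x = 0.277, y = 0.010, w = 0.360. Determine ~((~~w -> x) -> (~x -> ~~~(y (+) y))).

~w = 1 − 0.360 = 0.640
~~w = 1 − 0.640 = 0.360
~~w -> x = min(1, 1 − 0.360 + 0.277) = min(1, 0.917) = 0.917
~x = 1 − 0.277 = 0.723
y (+) y = min(1, 0.010 + 0.010) = min(1, 0.020) = 0.020
~(y (+) y) = 1 − 0.020 = 0.980
~~(y (+) y) = 1 − 0.980 = 0.020
~~~(y (+) y) = 1 − 0.020 = 0.980
~x -> ~~~(y (+) y) = min(1, 1 − 0.723 + 0.980) = min(1, 1.257) = 1.000
(~~w -> x) -> (~x -> ~~~(y (+) y)) = min(1, 1 − 0.917 + 1.000) = min(1, 1.083) = 1.000
~((~~w -> x) -> (~x -> ~~~(y (+) y))) = 1 − 1.000 = 0.000

0.000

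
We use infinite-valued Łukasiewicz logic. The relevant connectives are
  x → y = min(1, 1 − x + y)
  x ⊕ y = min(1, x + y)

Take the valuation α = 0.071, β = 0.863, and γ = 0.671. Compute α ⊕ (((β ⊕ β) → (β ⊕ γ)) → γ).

0.742

β ⊕ β = min(1, 0.863 + 0.863) = min(1, 1.726) = 1.000
β ⊕ γ = min(1, 0.863 + 0.671) = min(1, 1.534) = 1.000
(β ⊕ β) → (β ⊕ γ) = min(1, 1 − 1.000 + 1.000) = min(1, 1.000) = 1.000
((β ⊕ β) → (β ⊕ γ)) → γ = min(1, 1 − 1.000 + 0.671) = min(1, 0.671) = 0.671
α ⊕ (((β ⊕ β) → (β ⊕ γ)) → γ) = min(1, 0.071 + 0.671) = min(1, 0.742) = 0.742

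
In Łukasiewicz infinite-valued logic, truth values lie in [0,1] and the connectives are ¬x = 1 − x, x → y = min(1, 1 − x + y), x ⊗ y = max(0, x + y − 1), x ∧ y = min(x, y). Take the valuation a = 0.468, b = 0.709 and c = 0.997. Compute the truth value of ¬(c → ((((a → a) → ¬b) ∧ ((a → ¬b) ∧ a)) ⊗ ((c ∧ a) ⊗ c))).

0.997

a → a = min(1, 1 − 0.468 + 0.468) = min(1, 1.000) = 1.000
¬b = 1 − 0.709 = 0.291
(a → a) → ¬b = min(1, 1 − 1.000 + 0.291) = min(1, 0.291) = 0.291
a → ¬b = min(1, 1 − 0.468 + 0.291) = min(1, 0.823) = 0.823
(a → ¬b) ∧ a = min(0.823, 0.468) = 0.468
((a → a) → ¬b) ∧ ((a → ¬b) ∧ a) = min(0.291, 0.468) = 0.291
c ∧ a = min(0.997, 0.468) = 0.468
(c ∧ a) ⊗ c = max(0, 0.468 + 0.997 − 1) = max(0, 0.465) = 0.465
(((a → a) → ¬b) ∧ ((a → ¬b) ∧ a)) ⊗ ((c ∧ a) ⊗ c) = max(0, 0.291 + 0.465 − 1) = max(0, -0.244) = 0.000
c → ((((a → a) → ¬b) ∧ ((a → ¬b) ∧ a)) ⊗ ((c ∧ a) ⊗ c)) = min(1, 1 − 0.997 + 0.000) = min(1, 0.003) = 0.003
¬(c → ((((a → a) → ¬b) ∧ ((a → ¬b) ∧ a)) ⊗ ((c ∧ a) ⊗ c))) = 1 − 0.003 = 0.997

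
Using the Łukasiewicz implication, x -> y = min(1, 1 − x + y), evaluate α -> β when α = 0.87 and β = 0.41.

0.54

α -> β = min(1, 1 − 0.87 + 0.41) = min(1, 0.54) = 0.54
For comparison, the Gödel implication (1 if x ≤ y else y) would give 0.41.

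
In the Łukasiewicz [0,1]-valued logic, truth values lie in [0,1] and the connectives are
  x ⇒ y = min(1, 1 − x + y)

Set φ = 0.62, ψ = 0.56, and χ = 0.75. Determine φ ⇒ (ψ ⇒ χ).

1.00

ψ ⇒ χ = min(1, 1 − 0.56 + 0.75) = min(1, 1.19) = 1.00
φ ⇒ (ψ ⇒ χ) = min(1, 1 − 0.62 + 1.00) = min(1, 1.38) = 1.00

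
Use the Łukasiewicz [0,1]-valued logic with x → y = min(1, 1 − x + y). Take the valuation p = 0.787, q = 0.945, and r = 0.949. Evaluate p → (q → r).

1.000

q → r = min(1, 1 − 0.945 + 0.949) = min(1, 1.004) = 1.000
p → (q → r) = min(1, 1 − 0.787 + 1.000) = min(1, 1.213) = 1.000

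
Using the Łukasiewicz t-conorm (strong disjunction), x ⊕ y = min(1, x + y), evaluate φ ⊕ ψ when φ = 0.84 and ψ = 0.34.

1.00

φ ⊕ ψ = min(1, 0.84 + 0.34) = min(1, 1.18) = 1.00
For comparison, the Gödel t-conorm max(x, y) would give 0.84.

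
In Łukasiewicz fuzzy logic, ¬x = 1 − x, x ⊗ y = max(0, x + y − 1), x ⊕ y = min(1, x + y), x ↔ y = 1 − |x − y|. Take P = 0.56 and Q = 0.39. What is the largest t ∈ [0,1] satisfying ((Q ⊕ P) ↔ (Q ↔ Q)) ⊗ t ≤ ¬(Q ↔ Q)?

0.05

Q ⊕ P = min(1, 0.39 + 0.56) = min(1, 0.95) = 0.95
Q ↔ Q = 1 − |0.39 − 0.39| = 1 − 0.00 = 1.00
(Q ⊕ P) ↔ (Q ↔ Q) = 1 − |0.95 − 1.00| = 1 − 0.05 = 0.95
So the left factor is (Q ⊕ P) ↔ (Q ↔ Q) = 0.95.
¬(Q ↔ Q) = 1 − 1.00 = 0.00
So the right-hand bound is ¬(Q ↔ Q) = 0.00.
The residuum of the Łukasiewicz t-norm gives the supremum: min(1, 1 − 0.95 + 0.00).
1 − 0.95 + 0.00 = 0.05, so t = min(1, 0.05) = 0.05.
Check: 0.95 ⊗ 0.05 = max(0, 0.00) = 0.00 ≤ 0.00.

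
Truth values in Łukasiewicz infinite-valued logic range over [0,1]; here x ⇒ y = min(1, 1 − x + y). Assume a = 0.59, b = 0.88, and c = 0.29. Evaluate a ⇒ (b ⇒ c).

b ⇒ c = min(1, 1 − 0.88 + 0.29) = min(1, 0.41) = 0.41
a ⇒ (b ⇒ c) = min(1, 1 − 0.59 + 0.41) = min(1, 0.82) = 0.82

0.82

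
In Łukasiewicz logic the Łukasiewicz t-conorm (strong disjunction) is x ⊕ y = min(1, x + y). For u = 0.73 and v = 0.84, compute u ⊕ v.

u ⊕ v = min(1, 0.73 + 0.84) = min(1, 1.57) = 1.00
For comparison, the Gödel t-conorm max(x, y) would give 0.84.

1.00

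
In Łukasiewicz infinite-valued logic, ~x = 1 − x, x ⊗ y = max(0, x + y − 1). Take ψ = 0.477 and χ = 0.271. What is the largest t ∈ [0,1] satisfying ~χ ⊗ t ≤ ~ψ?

~χ = 1 − 0.271 = 0.729
So the left factor is ~χ = 0.729.
~ψ = 1 − 0.477 = 0.523
So the right-hand bound is ~ψ = 0.523.
The residuum of the Łukasiewicz t-norm gives the supremum: min(1, 1 − 0.729 + 0.523).
1 − 0.729 + 0.523 = 0.794, so t = min(1, 0.794) = 0.794.
Check: 0.729 ⊗ 0.794 = max(0, 0.523) = 0.523 ≤ 0.523.

0.794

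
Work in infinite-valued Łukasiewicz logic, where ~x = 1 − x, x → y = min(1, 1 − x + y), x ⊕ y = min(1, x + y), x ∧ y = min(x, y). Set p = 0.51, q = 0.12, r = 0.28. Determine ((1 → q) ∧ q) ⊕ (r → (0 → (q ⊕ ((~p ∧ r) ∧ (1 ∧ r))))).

1.00

1 → q = min(1, 1 − 1.00 + 0.12) = min(1, 0.12) = 0.12
(1 → q) ∧ q = min(0.12, 0.12) = 0.12
~p = 1 − 0.51 = 0.49
~p ∧ r = min(0.49, 0.28) = 0.28
1 ∧ r = min(1.00, 0.28) = 0.28
(~p ∧ r) ∧ (1 ∧ r) = min(0.28, 0.28) = 0.28
q ⊕ ((~p ∧ r) ∧ (1 ∧ r)) = min(1, 0.12 + 0.28) = min(1, 0.40) = 0.40
0 → (q ⊕ ((~p ∧ r) ∧ (1 ∧ r))) = min(1, 1 − 0.00 + 0.40) = min(1, 1.40) = 1.00
r → (0 → (q ⊕ ((~p ∧ r) ∧ (1 ∧ r)))) = min(1, 1 − 0.28 + 1.00) = min(1, 1.72) = 1.00
((1 → q) ∧ q) ⊕ (r → (0 → (q ⊕ ((~p ∧ r) ∧ (1 ∧ r))))) = min(1, 0.12 + 1.00) = min(1, 1.12) = 1.00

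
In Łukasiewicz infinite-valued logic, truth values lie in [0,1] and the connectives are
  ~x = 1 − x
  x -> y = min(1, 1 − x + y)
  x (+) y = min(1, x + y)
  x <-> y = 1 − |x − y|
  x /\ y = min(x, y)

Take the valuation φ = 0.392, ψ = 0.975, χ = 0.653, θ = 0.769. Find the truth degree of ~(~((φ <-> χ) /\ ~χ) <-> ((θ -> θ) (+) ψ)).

φ <-> χ = 1 − |0.392 − 0.653| = 1 − 0.261 = 0.739
~χ = 1 − 0.653 = 0.347
(φ <-> χ) /\ ~χ = min(0.739, 0.347) = 0.347
~((φ <-> χ) /\ ~χ) = 1 − 0.347 = 0.653
θ -> θ = min(1, 1 − 0.769 + 0.769) = min(1, 1.000) = 1.000
(θ -> θ) (+) ψ = min(1, 1.000 + 0.975) = min(1, 1.975) = 1.000
~((φ <-> χ) /\ ~χ) <-> ((θ -> θ) (+) ψ) = 1 − |0.653 − 1.000| = 1 − 0.347 = 0.653
~(~((φ <-> χ) /\ ~χ) <-> ((θ -> θ) (+) ψ)) = 1 − 0.653 = 0.347

0.347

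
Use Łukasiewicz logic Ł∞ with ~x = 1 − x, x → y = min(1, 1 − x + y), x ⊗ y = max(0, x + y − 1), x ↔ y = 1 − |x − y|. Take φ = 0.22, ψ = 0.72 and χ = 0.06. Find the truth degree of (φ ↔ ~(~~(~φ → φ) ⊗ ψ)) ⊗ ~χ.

~φ = 1 − 0.22 = 0.78
~φ → φ = min(1, 1 − 0.78 + 0.22) = min(1, 0.44) = 0.44
~(~φ → φ) = 1 − 0.44 = 0.56
~~(~φ → φ) = 1 − 0.56 = 0.44
~~(~φ → φ) ⊗ ψ = max(0, 0.44 + 0.72 − 1) = max(0, 0.16) = 0.16
~(~~(~φ → φ) ⊗ ψ) = 1 − 0.16 = 0.84
φ ↔ ~(~~(~φ → φ) ⊗ ψ) = 1 − |0.22 − 0.84| = 1 − 0.62 = 0.38
~χ = 1 − 0.06 = 0.94
(φ ↔ ~(~~(~φ → φ) ⊗ ψ)) ⊗ ~χ = max(0, 0.38 + 0.94 − 1) = max(0, 0.32) = 0.32

0.32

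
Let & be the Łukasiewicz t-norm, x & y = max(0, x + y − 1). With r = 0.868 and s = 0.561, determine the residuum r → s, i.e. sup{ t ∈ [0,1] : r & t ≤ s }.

0.693

The residuum of the Łukasiewicz t-norm gives the supremum: min(1, 1 − 0.868 + 0.561).
1 − 0.868 + 0.561 = 0.693, so t = min(1, 0.693) = 0.693.
Check: 0.868 & 0.693 = max(0, 0.561) = 0.561 ≤ 0.561.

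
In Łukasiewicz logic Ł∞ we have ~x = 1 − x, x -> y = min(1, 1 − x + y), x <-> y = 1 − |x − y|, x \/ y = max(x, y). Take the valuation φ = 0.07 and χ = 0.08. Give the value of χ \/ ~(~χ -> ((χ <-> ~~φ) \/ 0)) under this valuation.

0.08

~χ = 1 − 0.08 = 0.92
~φ = 1 − 0.07 = 0.93
~~φ = 1 − 0.93 = 0.07
χ <-> ~~φ = 1 − |0.08 − 0.07| = 1 − 0.01 = 0.99
(χ <-> ~~φ) \/ 0 = max(0.99, 0.00) = 0.99
~χ -> ((χ <-> ~~φ) \/ 0) = min(1, 1 − 0.92 + 0.99) = min(1, 1.07) = 1.00
~(~χ -> ((χ <-> ~~φ) \/ 0)) = 1 − 1.00 = 0.00
χ \/ ~(~χ -> ((χ <-> ~~φ) \/ 0)) = max(0.08, 0.00) = 0.08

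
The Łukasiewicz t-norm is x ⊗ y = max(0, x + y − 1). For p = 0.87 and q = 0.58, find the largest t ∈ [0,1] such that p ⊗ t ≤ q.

0.71

The residuum of the Łukasiewicz t-norm gives the supremum: min(1, 1 − 0.87 + 0.58).
1 − 0.87 + 0.58 = 0.71, so t = min(1, 0.71) = 0.71.
Check: 0.87 ⊗ 0.71 = max(0, 0.58) = 0.58 ≤ 0.58.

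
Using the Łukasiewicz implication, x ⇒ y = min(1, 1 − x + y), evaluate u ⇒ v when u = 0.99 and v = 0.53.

0.54

u ⇒ v = min(1, 1 − 0.99 + 0.53) = min(1, 0.54) = 0.54
For comparison, the Gödel implication (1 if x ≤ y else y) would give 0.53.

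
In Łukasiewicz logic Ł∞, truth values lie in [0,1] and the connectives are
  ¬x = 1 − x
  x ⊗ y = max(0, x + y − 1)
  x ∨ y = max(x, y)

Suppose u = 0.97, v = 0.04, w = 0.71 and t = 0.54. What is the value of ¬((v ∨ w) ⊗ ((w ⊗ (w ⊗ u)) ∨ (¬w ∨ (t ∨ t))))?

v ∨ w = max(0.04, 0.71) = 0.71
w ⊗ u = max(0, 0.71 + 0.97 − 1) = max(0, 0.68) = 0.68
w ⊗ (w ⊗ u) = max(0, 0.71 + 0.68 − 1) = max(0, 0.39) = 0.39
¬w = 1 − 0.71 = 0.29
t ∨ t = max(0.54, 0.54) = 0.54
¬w ∨ (t ∨ t) = max(0.29, 0.54) = 0.54
(w ⊗ (w ⊗ u)) ∨ (¬w ∨ (t ∨ t)) = max(0.39, 0.54) = 0.54
(v ∨ w) ⊗ ((w ⊗ (w ⊗ u)) ∨ (¬w ∨ (t ∨ t))) = max(0, 0.71 + 0.54 − 1) = max(0, 0.25) = 0.25
¬((v ∨ w) ⊗ ((w ⊗ (w ⊗ u)) ∨ (¬w ∨ (t ∨ t)))) = 1 − 0.25 = 0.75

0.75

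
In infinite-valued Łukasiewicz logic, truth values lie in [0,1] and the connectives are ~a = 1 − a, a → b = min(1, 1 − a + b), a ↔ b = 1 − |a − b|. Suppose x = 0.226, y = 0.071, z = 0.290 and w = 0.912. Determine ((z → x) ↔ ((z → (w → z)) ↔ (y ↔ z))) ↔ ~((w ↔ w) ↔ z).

0.865

z → x = min(1, 1 − 0.290 + 0.226) = min(1, 0.936) = 0.936
w → z = min(1, 1 − 0.912 + 0.290) = min(1, 0.378) = 0.378
z → (w → z) = min(1, 1 − 0.290 + 0.378) = min(1, 1.088) = 1.000
y ↔ z = 1 − |0.071 − 0.290| = 1 − 0.219 = 0.781
(z → (w → z)) ↔ (y ↔ z) = 1 − |1.000 − 0.781| = 1 − 0.219 = 0.781
(z → x) ↔ ((z → (w → z)) ↔ (y ↔ z)) = 1 − |0.936 − 0.781| = 1 − 0.155 = 0.845
w ↔ w = 1 − |0.912 − 0.912| = 1 − 0.000 = 1.000
(w ↔ w) ↔ z = 1 − |1.000 − 0.290| = 1 − 0.710 = 0.290
~((w ↔ w) ↔ z) = 1 − 0.290 = 0.710
((z → x) ↔ ((z → (w → z)) ↔ (y ↔ z))) ↔ ~((w ↔ w) ↔ z) = 1 − |0.845 − 0.710| = 1 − 0.135 = 0.865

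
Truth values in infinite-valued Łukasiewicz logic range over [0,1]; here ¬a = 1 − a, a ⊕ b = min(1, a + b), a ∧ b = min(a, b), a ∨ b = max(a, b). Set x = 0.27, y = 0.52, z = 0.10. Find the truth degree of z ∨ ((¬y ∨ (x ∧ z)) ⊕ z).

0.58

¬y = 1 − 0.52 = 0.48
x ∧ z = min(0.27, 0.10) = 0.10
¬y ∨ (x ∧ z) = max(0.48, 0.10) = 0.48
(¬y ∨ (x ∧ z)) ⊕ z = min(1, 0.48 + 0.10) = min(1, 0.58) = 0.58
z ∨ ((¬y ∨ (x ∧ z)) ⊕ z) = max(0.10, 0.58) = 0.58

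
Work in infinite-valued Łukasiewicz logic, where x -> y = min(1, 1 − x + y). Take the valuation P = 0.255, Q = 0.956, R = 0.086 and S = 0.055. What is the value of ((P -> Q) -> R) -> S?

P -> Q = min(1, 1 − 0.255 + 0.956) = min(1, 1.701) = 1.000
(P -> Q) -> R = min(1, 1 − 1.000 + 0.086) = min(1, 0.086) = 0.086
((P -> Q) -> R) -> S = min(1, 1 − 0.086 + 0.055) = min(1, 0.969) = 0.969

0.969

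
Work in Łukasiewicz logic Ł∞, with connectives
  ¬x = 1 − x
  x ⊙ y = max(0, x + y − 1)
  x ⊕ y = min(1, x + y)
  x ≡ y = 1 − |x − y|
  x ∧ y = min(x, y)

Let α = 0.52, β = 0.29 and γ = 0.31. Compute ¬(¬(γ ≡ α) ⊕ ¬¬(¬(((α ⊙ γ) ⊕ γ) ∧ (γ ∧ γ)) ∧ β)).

0.50

γ ≡ α = 1 − |0.31 − 0.52| = 1 − 0.21 = 0.79
¬(γ ≡ α) = 1 − 0.79 = 0.21
α ⊙ γ = max(0, 0.52 + 0.31 − 1) = max(0, -0.17) = 0.00
(α ⊙ γ) ⊕ γ = min(1, 0.00 + 0.31) = min(1, 0.31) = 0.31
γ ∧ γ = min(0.31, 0.31) = 0.31
((α ⊙ γ) ⊕ γ) ∧ (γ ∧ γ) = min(0.31, 0.31) = 0.31
¬(((α ⊙ γ) ⊕ γ) ∧ (γ ∧ γ)) = 1 − 0.31 = 0.69
¬(((α ⊙ γ) ⊕ γ) ∧ (γ ∧ γ)) ∧ β = min(0.69, 0.29) = 0.29
¬(¬(((α ⊙ γ) ⊕ γ) ∧ (γ ∧ γ)) ∧ β) = 1 − 0.29 = 0.71
¬¬(¬(((α ⊙ γ) ⊕ γ) ∧ (γ ∧ γ)) ∧ β) = 1 − 0.71 = 0.29
¬(γ ≡ α) ⊕ ¬¬(¬(((α ⊙ γ) ⊕ γ) ∧ (γ ∧ γ)) ∧ β) = min(1, 0.21 + 0.29) = min(1, 0.50) = 0.50
¬(¬(γ ≡ α) ⊕ ¬¬(¬(((α ⊙ γ) ⊕ γ) ∧ (γ ∧ γ)) ∧ β)) = 1 − 0.50 = 0.50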